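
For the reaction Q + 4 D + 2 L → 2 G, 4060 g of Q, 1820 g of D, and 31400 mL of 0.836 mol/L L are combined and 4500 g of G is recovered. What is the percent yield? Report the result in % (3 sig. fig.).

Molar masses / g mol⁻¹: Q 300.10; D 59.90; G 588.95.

n(Q) = 4060 / 300.10 = 13.53 mol
n(D) = 1820 / 59.90 = 30.38 mol
n(L) = 0.836 × 31400/1000 = 26.25 mol
n/ν for Q = 13.53/1 = 13.53
n/ν for D = 30.38/4 = 7.595
n/ν for L = 26.25/2 = 13.13
Smallest n/ν is D → limiting reagent.
theoretical n(G) = (2/4) × 30.38 = 15.19 mol → 8946 g
% yield = 4500 / 8946 × 100 = 50.30 %

50.3 %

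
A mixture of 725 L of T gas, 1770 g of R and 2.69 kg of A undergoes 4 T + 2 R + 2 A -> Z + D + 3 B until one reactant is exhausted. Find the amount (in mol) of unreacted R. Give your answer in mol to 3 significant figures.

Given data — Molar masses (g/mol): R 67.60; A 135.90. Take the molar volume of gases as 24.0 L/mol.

n(T) = 725.0 / 24.0 = 30.21 mol
n(R) = 1770 / 67.60 = 26.18 mol
n(A) = 2.690×1000 / 135.90 = 19.79 mol
n/ν for T = 30.21/4 = 7.553
n/ν for R = 26.18/2 = 13.09
n/ν for A = 19.79/2 = 9.895
Smallest n/ν is T → limiting reagent.
R consumed = (2/4) × 30.21 = 15.11 mol
R remaining = 26.18 − 15.11 = 11.07 mol

11.1 mol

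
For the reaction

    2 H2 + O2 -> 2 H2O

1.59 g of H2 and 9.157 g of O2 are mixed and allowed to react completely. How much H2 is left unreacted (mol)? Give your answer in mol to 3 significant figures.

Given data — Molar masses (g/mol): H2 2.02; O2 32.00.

n(H2) = 1.590 / 2.02 = 0.7871 mol
n(O2) = 9.157 / 32.00 = 0.2862 mol
n/ν for H2 = 0.7871/2 = 0.3936
n/ν for O2 = 0.2862/1 = 0.2862
Smallest n/ν is O2 → limiting reagent.
H2 consumed = (2/1) × 0.2862 = 0.5724 mol
H2 remaining = 0.7871 − 0.5724 = 0.2147 mol

0.215 mol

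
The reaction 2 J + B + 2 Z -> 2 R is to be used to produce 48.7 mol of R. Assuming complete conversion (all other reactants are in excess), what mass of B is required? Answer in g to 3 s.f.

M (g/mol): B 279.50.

6810 g

n(R) = 48.70 mol
n(B) = (1/2) × 48.70 = 24.35 mol
mass = 24.35 × 279.50 = 6806 g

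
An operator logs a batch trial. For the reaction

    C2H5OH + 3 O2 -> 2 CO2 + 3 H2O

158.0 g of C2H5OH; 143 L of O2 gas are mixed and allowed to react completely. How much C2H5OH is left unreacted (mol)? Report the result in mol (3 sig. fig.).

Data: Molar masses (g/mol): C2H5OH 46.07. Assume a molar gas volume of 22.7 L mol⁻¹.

1.33 mol

n(C2H5OH) = 158.0 / 46.07 = 3.430 mol
n(O2) = 143.0 / 22.7 = 6.300 mol
n/ν → C2H5OH: 3.430, O2: 2.100; O2 is limiting.
C2H5OH consumed = (1/3) × 6.300 = 2.100 mol
C2H5OH remaining = 3.430 − 2.100 = 1.330 mol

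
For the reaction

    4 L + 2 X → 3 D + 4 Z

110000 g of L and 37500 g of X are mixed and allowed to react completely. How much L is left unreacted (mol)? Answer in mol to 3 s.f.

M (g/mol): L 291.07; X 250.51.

78.5 mol

n(L) = 110000 / 291.07 = 377.9 mol
n(X) = 37500 / 250.51 = 149.7 mol
n/ν for L = 377.9/4 = 94.48
n/ν for X = 149.7/2 = 74.85
Smallest n/ν is X → limiting reagent.
L consumed = (4/2) × 149.7 = 299.4 mol
L remaining = 377.9 − 299.4 = 78.50 mol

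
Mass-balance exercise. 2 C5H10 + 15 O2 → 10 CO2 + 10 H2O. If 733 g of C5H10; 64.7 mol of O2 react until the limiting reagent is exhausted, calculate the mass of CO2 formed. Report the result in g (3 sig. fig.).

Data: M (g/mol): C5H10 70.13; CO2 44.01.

1900 g

n(C5H10) = 733.0 / 70.13 = 10.45 mol
n(O2) = 64.70 mol
n/ν for C5H10 = 10.45/2 = 5.225
n/ν for O2 = 64.70/15 = 4.313
Smallest n/ν is O2 → limiting reagent.
n(CO2) = (10/15) × 64.70 = 43.13 mol
mass = 43.13 × 44.01 = 1898 g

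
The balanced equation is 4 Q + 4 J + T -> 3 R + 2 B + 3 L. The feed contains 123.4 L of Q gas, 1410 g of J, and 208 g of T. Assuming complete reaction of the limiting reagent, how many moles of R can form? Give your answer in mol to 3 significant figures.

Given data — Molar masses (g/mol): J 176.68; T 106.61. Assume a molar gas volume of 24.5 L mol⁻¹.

3.78 mol

n(Q) = 123.4 / 24.5 = 5.037 mol
n(J) = 1410 / 176.68 = 7.981 mol
n(T) = 208.0 / 106.61 = 1.951 mol
n/ν → Q: 1.259, J: 1.995, T: 1.951; Q is limiting.
n(R) = (3/4) × 5.037 = 3.778 mol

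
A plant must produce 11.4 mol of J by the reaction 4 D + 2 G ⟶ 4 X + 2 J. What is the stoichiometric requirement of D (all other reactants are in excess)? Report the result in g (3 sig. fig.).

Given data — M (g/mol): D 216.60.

4940 g

n(J) = 11.40 mol
n(D) = (4/2) × 11.40 = 22.80 mol
mass = 22.80 × 216.60 = 4938 g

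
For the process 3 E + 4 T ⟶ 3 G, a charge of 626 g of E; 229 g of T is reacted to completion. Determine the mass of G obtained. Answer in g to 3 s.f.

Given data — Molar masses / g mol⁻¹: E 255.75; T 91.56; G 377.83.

709 g

n(E) = 626.0 / 255.75 = 2.448 mol
n(T) = 229.0 / 91.56 = 2.501 mol
n/ν for E = 2.448/3 = 0.8160
n/ν for T = 2.501/4 = 0.6253
Smallest n/ν is T → limiting reagent.
n(G) = (3/4) × 2.501 = 1.876 mol
mass = 1.876 × 377.83 = 708.8 g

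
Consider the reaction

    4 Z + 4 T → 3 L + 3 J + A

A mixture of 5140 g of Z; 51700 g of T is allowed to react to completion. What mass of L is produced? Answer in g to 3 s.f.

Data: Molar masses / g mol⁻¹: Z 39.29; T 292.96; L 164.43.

n(Z) = 5140 / 39.29 = 130.8 mol
n(T) = 51700 / 292.96 = 176.5 mol
n/ν for Z = 130.8/4 = 32.70
n/ν for T = 176.5/4 = 44.13
Smallest n/ν is Z → limiting reagent.
n(L) = (3/4) × 130.8 = 98.10 mol
mass = 98.10 × 164.43 = 16130 g

16100 g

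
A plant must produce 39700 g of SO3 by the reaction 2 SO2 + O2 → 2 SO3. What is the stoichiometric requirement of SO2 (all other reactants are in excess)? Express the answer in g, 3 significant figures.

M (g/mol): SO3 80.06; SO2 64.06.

31800 g

n(SO3) = 39700 / 80.06 = 495.9 mol
n(SO2) = (2/2) × 495.9 = 495.9 mol
mass = 495.9 × 64.06 = 31770 g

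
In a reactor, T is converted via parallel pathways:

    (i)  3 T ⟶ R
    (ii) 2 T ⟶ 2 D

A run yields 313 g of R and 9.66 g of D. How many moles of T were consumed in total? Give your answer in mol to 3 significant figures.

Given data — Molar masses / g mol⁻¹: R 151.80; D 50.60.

6.38 mol

n(R) = 313 / 151.80 = 2.062 mol
n(D) = 9.66 / 50.60 = 0.1909 mol
n(T) via (i) = (3/1)×2.062 = 6.186 mol
n(T) via (ii) = (2/2)×0.1909 = 0.1909 mol
total n(T) = 6.186 + 0.1909 = 6.377 mol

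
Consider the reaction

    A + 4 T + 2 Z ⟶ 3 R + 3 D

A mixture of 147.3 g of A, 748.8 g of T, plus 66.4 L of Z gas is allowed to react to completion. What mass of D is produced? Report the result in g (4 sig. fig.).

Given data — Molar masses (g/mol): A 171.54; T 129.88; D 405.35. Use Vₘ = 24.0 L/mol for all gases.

n(A) = 147.3 / 171.54 = 0.8587 mol
n(T) = 748.8 / 129.88 = 5.765 mol
n(Z) = 66.40 / 24.0 = 2.767 mol
n/ν for A = 0.8587/1 = 0.8587
n/ν for T = 5.765/4 = 1.441
n/ν for Z = 2.767/2 = 1.384
Smallest n/ν is A → limiting reagent.
n(D) = (3/1) × 0.8587 = 2.576 mol
mass = 2.576 × 405.35 = 1044 g

1044 g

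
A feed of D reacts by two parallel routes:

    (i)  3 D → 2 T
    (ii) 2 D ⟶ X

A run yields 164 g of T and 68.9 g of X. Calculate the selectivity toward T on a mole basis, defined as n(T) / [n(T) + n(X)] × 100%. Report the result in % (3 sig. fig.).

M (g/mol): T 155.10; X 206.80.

76.0 %

n(T) = 164 / 155.10 = 1.057 mol
n(X) = 68.9 / 206.80 = 0.3332 mol
selectivity = 1.057/(1.057+0.3332) × 100 = 76.03 %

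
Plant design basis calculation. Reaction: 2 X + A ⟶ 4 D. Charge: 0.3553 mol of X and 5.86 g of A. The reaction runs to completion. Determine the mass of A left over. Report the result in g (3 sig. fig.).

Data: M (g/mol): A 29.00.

0.708 g

n(X) = 0.3553 mol
n(A) = 5.860 / 29.00 = 0.2021 mol
n/ν for X = 0.3553/2 = 0.1777
n/ν for A = 0.2021/1 = 0.2021
Smallest n/ν is X → limiting reagent.
A consumed = (1/2) × 0.3553 = 0.1777 mol
A remaining = 0.2021 − 0.1777 = 0.02440 mol
mass = 0.02440 × 29.00 = 0.7076 g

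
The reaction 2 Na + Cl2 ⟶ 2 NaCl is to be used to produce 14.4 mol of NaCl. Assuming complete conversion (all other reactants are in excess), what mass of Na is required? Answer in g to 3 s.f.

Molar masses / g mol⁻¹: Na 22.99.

331 g

n(NaCl) = 14.40 mol
n(Na) = (2/2) × 14.40 = 14.40 mol
mass = 14.40 × 22.99 = 331.1 g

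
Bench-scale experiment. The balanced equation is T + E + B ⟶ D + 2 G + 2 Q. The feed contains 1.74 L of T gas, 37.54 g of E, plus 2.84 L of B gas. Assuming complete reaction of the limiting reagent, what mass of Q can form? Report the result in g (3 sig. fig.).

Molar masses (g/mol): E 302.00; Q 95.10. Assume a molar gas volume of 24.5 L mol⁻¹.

13.5 g

n(T) = 1.740 / 24.5 = 0.07102 mol
n(E) = 37.54 / 302.00 = 0.1243 mol
n(B) = 2.840 / 24.5 = 0.1159 mol
n/ν → T: 0.07102, E: 0.1243, B: 0.1159; T is limiting.
n(Q) = (2/1) × 0.07102 = 0.1420 mol
mass = 0.1420 × 95.10 = 13.50 g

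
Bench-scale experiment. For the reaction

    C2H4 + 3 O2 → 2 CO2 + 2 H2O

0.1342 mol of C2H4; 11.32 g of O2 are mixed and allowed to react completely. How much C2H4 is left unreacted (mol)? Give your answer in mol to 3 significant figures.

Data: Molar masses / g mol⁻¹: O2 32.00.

n(C2H4) = 0.1342 mol
n(O2) = 11.32 / 32.00 = 0.3538 mol
n/ν for C2H4 = 0.1342/1 = 0.1342
n/ν for O2 = 0.3538/3 = 0.1179
Smallest n/ν is O2 → limiting reagent.
C2H4 consumed = (1/3) × 0.3538 = 0.1179 mol
C2H4 remaining = 0.1342 − 0.1179 = 0.01630 mol

0.0163 mol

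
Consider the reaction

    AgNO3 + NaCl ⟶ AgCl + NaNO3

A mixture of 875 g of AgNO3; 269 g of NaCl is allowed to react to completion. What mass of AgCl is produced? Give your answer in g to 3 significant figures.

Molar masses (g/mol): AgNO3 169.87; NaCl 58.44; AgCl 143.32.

660 g

n(AgNO3) = 875.0 / 169.87 = 5.151 mol
n(NaCl) = 269.0 / 58.44 = 4.603 mol
n/ν for AgNO3 = 5.151/1 = 5.151
n/ν for NaCl = 4.603/1 = 4.603
Smallest n/ν is NaCl → limiting reagent.
n(AgCl) = (1/1) × 4.603 = 4.603 mol
mass = 4.603 × 143.32 = 659.7 g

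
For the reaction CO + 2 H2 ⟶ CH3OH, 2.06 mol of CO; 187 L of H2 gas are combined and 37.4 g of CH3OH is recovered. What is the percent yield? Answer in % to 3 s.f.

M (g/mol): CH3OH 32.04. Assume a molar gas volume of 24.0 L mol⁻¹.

n(CO) = 2.060 mol
n(H2) = 187.0 / 24.0 = 7.792 mol
n/ν → CO: 2.060, H2: 3.896; CO is limiting.
theoretical n(CH3OH) = (1/1) × 2.060 = 2.060 mol → 66.00 g
% yield = 37.4 / 66.00 × 100 = 56.67 %

56.7 %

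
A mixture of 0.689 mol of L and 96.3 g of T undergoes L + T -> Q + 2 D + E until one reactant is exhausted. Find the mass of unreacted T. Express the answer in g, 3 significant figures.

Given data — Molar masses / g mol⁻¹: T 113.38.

n(L) = 0.6890 mol
n(T) = 96.30 / 113.38 = 0.8494 mol
n/ν for L = 0.6890/1 = 0.6890
n/ν for T = 0.8494/1 = 0.8494
Smallest n/ν is L → limiting reagent.
T consumed = (1/1) × 0.6890 = 0.6890 mol
T remaining = 0.8494 − 0.6890 = 0.1604 mol
mass = 0.1604 × 113.38 = 18.19 g

18.2 g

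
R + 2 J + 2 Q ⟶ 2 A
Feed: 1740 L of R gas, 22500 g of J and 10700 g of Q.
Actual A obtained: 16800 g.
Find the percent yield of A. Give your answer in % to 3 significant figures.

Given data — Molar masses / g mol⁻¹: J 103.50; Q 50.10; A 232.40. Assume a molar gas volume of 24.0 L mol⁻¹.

n(R) = 1740 / 24.0 = 72.50 mol
n(J) = 22500 / 103.50 = 217.4 mol
n(Q) = 10700 / 50.10 = 213.6 mol
n/ν for R = 72.50/1 = 72.50
n/ν for J = 217.4/2 = 108.7
n/ν for Q = 213.6/2 = 106.8
Smallest n/ν is R → limiting reagent.
theoretical n(A) = (2/1) × 72.50 = 145.0 mol → 33700 g
% yield = 16800 / 33700 × 100 = 49.85 %

49.9 %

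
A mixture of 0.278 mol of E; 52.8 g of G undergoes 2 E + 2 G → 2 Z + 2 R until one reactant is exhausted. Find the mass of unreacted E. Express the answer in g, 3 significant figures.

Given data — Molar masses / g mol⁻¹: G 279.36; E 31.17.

2.77 g

n(E) = 0.2780 mol
n(G) = 52.80 / 279.36 = 0.1890 mol
n/ν for E = 0.2780/2 = 0.1390
n/ν for G = 0.1890/2 = 0.09450
Smallest n/ν is G → limiting reagent.
E consumed = (2/2) × 0.1890 = 0.1890 mol
E remaining = 0.2780 − 0.1890 = 0.08900 mol
mass = 0.08900 × 31.17 = 2.774 g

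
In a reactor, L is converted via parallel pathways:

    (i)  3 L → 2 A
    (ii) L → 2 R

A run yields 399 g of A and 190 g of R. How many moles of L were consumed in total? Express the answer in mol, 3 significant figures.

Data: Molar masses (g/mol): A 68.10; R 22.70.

13.0 mol

n(A) = 399 / 68.10 = 5.859 mol
n(R) = 190 / 22.70 = 8.370 mol
n(L) via (i) = (3/2)×5.859 = 8.789 mol
n(L) via (ii) = (1/2)×8.370 = 4.185 mol
total n(L) = 8.789 + 4.185 = 12.97 mol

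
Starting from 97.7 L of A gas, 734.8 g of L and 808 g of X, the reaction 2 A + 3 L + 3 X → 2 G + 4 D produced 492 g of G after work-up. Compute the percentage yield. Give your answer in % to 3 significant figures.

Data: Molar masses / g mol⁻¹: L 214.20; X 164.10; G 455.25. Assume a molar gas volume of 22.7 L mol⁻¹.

47.3 %

n(A) = 97.70 / 22.7 = 4.304 mol
n(L) = 734.8 / 214.20 = 3.430 mol
n(X) = 808.0 / 164.10 = 4.924 mol
n/ν for A = 4.304/2 = 2.152
n/ν for L = 3.430/3 = 1.143
n/ν for X = 4.924/3 = 1.641
Smallest n/ν is L → limiting reagent.
theoretical n(G) = (2/3) × 3.430 = 2.287 mol → 1041 g
% yield = 492 / 1041 × 100 = 47.26 %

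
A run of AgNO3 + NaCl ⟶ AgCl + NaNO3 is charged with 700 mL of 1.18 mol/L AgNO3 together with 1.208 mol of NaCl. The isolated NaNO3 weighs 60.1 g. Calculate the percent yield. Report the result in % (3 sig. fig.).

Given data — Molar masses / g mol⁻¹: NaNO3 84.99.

n(AgNO3) = 1.18 × 700.0/1000 = 0.8260 mol
n(NaCl) = 1.208 mol
n/ν → AgNO3: 0.8260, NaCl: 1.208; AgNO3 is limiting.
theoretical n(NaNO3) = (1/1) × 0.8260 = 0.8260 mol → 70.20 g
% yield = 60.1 / 70.20 × 100 = 85.61 %

85.6 %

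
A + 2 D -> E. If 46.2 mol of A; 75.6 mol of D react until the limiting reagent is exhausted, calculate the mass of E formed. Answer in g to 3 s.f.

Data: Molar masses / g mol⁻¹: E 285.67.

10800 g

n(A) = 46.20 mol
n(D) = 75.60 mol
n/ν for A = 46.20/1 = 46.20
n/ν for D = 75.60/2 = 37.80
Smallest n/ν is D → limiting reagent.
n(E) = (1/2) × 75.60 = 37.80 mol
mass = 37.80 × 285.67 = 10800 g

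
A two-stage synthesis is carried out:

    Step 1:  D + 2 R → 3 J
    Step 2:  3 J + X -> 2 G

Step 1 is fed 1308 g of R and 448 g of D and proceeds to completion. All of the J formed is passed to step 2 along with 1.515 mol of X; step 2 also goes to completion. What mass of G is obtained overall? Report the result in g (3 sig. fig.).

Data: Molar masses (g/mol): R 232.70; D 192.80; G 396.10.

1200 g

Step 1:
n(R) = 1308 / 232.70 = 5.621 mol
n(D) = 448.0 / 192.80 = 2.324 mol
n/ν for R = 5.621/2 = 2.811
n/ν for D = 2.324/1 = 2.324
Smallest n/ν is D → limiting reagent.
n(J) produced = (3/1) × 2.324 = 6.972 mol
Step 2:
n(J) available = 6.972 mol
n(X) = 1.515 mol
n/ν for J = 6.972/3 = 2.324
n/ν for X = 1.515/1 = 1.515
Smallest n/ν is X → limiting reagent.
n(G) = (2/1) × 1.515 = 3.030 mol
mass = 3.030 × 396.10 = 1200 g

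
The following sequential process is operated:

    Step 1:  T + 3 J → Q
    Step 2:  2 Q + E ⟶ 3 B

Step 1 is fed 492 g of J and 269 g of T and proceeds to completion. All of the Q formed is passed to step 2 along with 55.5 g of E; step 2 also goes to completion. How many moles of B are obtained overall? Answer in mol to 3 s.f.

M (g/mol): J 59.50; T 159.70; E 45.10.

2.53 mol

Step 1:
n(J) = 492.0 / 59.50 = 8.269 mol
n(T) = 269.0 / 159.70 = 1.684 mol
n/ν for J = 8.269/3 = 2.756
n/ν for T = 1.684/1 = 1.684
Smallest n/ν is T → limiting reagent.
n(Q) produced = (1/1) × 1.684 = 1.684 mol
Step 2:
n(Q) available = 1.684 mol
n(E) = 55.50 / 45.10 = 1.231 mol
n/ν for Q = 1.684/2 = 0.8420
n/ν for E = 1.231/1 = 1.231
Smallest n/ν is Q → limiting reagent.
n(B) = (3/2) × 1.684 = 2.526 mol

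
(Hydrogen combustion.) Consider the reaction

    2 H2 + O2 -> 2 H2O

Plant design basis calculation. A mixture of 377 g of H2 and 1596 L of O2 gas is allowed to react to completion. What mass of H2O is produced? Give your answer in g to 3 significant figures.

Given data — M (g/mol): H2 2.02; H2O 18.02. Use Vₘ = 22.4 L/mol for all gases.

2570 g

n(H2) = 377.0 / 2.02 = 186.6 mol
n(O2) = 1596 / 22.4 = 71.25 mol
n/ν for H2 = 186.6/2 = 93.30
n/ν for O2 = 71.25/1 = 71.25
Smallest n/ν is O2 → limiting reagent.
n(H2O) = (2/1) × 71.25 = 142.5 mol
mass = 142.5 × 18.02 = 2568 g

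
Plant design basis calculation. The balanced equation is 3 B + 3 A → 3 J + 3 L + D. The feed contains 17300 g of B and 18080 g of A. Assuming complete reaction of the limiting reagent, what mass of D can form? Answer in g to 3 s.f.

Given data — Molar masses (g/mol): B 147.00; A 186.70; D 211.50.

6830 g

n(B) = 17300 / 147.00 = 117.7 mol
n(A) = 18080 / 186.70 = 96.84 mol
n/ν for B = 117.7/3 = 39.23
n/ν for A = 96.84/3 = 32.28
Smallest n/ν is A → limiting reagent.
n(D) = (1/3) × 96.84 = 32.28 mol
mass = 32.28 × 211.50 = 6827 g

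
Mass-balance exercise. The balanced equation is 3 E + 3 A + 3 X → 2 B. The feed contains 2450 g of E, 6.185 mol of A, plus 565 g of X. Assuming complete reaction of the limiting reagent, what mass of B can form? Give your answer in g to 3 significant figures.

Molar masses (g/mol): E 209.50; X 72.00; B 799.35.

3300 g

n(E) = 2450 / 209.50 = 11.69 mol
n(A) = 6.185 mol
n(X) = 565.0 / 72.00 = 7.847 mol
n/ν for E = 11.69/3 = 3.897
n/ν for A = 6.185/3 = 2.062
n/ν for X = 7.847/3 = 2.616
Smallest n/ν is A → limiting reagent.
n(B) = (2/3) × 6.185 = 4.123 mol
mass = 4.123 × 799.35 = 3296 g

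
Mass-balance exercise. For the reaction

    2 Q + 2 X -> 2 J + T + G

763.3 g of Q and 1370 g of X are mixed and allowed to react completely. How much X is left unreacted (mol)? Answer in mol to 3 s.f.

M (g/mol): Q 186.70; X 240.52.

1.61 mol

n(Q) = 763.3 / 186.70 = 4.088 mol
n(X) = 1370 / 240.52 = 5.696 mol
n/ν for Q = 4.088/2 = 2.044
n/ν for X = 5.696/2 = 2.848
Smallest n/ν is Q → limiting reagent.
X consumed = (2/2) × 4.088 = 4.088 mol
X remaining = 5.696 − 4.088 = 1.608 mol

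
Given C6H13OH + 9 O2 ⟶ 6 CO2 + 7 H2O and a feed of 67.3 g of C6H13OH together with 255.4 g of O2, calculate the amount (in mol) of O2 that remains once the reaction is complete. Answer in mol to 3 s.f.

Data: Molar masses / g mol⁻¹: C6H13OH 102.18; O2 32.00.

n(C6H13OH) = 67.30 / 102.18 = 0.6586 mol
n(O2) = 255.4 / 32.00 = 7.981 mol
n/ν for C6H13OH = 0.6586/1 = 0.6586
n/ν for O2 = 7.981/9 = 0.8868
Smallest n/ν is C6H13OH → limiting reagent.
O2 consumed = (9/1) × 0.6586 = 5.927 mol
O2 remaining = 7.981 − 5.927 = 2.054 mol

2.05 mol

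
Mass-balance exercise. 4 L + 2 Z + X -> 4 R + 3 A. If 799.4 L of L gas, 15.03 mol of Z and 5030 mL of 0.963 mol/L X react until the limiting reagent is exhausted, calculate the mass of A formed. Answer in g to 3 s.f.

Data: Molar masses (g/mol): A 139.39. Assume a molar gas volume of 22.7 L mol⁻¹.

2030 g

n(L) = 799.4 / 22.7 = 35.22 mol
n(Z) = 15.03 mol
n(X) = 0.963 × 5030/1000 = 4.844 mol
n/ν → L: 8.805, Z: 7.515, X: 4.844; X is limiting.
n(A) = (3/1) × 4.844 = 14.53 mol
mass = 14.53 × 139.39 = 2025 g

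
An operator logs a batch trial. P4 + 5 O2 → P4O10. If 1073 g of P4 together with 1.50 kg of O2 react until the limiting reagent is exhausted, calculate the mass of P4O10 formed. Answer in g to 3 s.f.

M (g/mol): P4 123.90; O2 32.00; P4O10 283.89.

n(P4) = 1073 / 123.90 = 8.660 mol
n(O2) = 1.500×1000 / 32.00 = 46.88 mol
n/ν → P4: 8.660, O2: 9.376; P4 is limiting.
n(P4O10) = (1/1) × 8.660 = 8.660 mol
mass = 8.660 × 283.89 = 2458 g

2460 g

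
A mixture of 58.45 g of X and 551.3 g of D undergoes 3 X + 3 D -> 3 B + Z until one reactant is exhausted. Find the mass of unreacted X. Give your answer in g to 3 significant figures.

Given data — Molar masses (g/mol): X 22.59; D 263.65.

11.2 g

n(X) = 58.45 / 22.59 = 2.587 mol
n(D) = 551.3 / 263.65 = 2.091 mol
n/ν → X: 0.8623, D: 0.6970; D is limiting.
X consumed = (3/3) × 2.091 = 2.091 mol
X remaining = 2.587 − 2.091 = 0.4960 mol
mass = 0.4960 × 22.59 = 11.20 g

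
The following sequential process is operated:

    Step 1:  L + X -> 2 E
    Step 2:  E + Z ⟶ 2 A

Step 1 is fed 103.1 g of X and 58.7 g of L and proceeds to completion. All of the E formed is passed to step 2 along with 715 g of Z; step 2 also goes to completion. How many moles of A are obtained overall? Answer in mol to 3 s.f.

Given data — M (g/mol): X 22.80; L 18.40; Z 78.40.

Step 1:
n(X) = 103.1 / 22.80 = 4.522 mol
n(L) = 58.70 / 18.40 = 3.190 mol
n/ν for X = 4.522/1 = 4.522
n/ν for L = 3.190/1 = 3.190
Smallest n/ν is L → limiting reagent.
n(E) produced = (2/1) × 3.190 = 6.380 mol
Step 2:
n(E) available = 6.380 mol
n(Z) = 715.0 / 78.40 = 9.120 mol
n/ν for E = 6.380/1 = 6.380
n/ν for Z = 9.120/1 = 9.120
Smallest n/ν is E → limiting reagent.
n(A) = (2/1) × 6.380 = 12.76 mol

12.8 mol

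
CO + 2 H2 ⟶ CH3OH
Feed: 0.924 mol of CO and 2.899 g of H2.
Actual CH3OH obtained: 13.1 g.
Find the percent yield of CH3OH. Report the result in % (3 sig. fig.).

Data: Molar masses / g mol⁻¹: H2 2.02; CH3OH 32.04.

n(CO) = 0.9240 mol
n(H2) = 2.899 / 2.02 = 1.435 mol
n/ν for CO = 0.9240/1 = 0.9240
n/ν for H2 = 1.435/2 = 0.7175
Smallest n/ν is H2 → limiting reagent.
theoretical n(CH3OH) = (1/2) × 1.435 = 0.7175 mol → 22.99 g
% yield = 13.1 / 22.99 × 100 = 56.98 %

57.0 %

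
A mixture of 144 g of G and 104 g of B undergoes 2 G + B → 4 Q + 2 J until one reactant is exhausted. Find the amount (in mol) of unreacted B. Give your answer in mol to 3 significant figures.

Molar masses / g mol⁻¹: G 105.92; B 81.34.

0.599 mol

n(G) = 144.0 / 105.92 = 1.360 mol
n(B) = 104.0 / 81.34 = 1.279 mol
n/ν → G: 0.6800, B: 1.279; G is limiting.
B consumed = (1/2) × 1.360 = 0.6800 mol
B remaining = 1.279 − 0.6800 = 0.5990 mol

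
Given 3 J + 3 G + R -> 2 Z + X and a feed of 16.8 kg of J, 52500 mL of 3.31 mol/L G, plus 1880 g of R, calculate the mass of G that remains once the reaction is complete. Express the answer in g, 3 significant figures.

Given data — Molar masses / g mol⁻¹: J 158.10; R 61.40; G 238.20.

19500 g

n(J) = 16.80×1000 / 158.10 = 106.3 mol
n(G) = 3.31 × 52500/1000 = 173.8 mol
n(R) = 1880 / 61.40 = 30.62 mol
n/ν → J: 35.43, G: 57.93, R: 30.62; R is limiting.
G consumed = (3/1) × 30.62 = 91.86 mol
G remaining = 173.8 − 91.86 = 81.94 mol
mass = 81.94 × 238.20 = 19520 g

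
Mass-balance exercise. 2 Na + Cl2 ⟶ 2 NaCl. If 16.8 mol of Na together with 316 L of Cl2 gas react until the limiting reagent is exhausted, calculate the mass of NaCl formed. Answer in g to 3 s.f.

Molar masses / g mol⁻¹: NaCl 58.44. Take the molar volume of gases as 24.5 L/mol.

982 g

n(Na) = 16.80 mol
n(Cl2) = 316.0 / 24.5 = 12.90 mol
n/ν for Na = 16.80/2 = 8.400
n/ν for Cl2 = 12.90/1 = 12.90
Smallest n/ν is Na → limiting reagent.
n(NaCl) = (2/2) × 16.80 = 16.80 mol
mass = 16.80 × 58.44 = 981.8 g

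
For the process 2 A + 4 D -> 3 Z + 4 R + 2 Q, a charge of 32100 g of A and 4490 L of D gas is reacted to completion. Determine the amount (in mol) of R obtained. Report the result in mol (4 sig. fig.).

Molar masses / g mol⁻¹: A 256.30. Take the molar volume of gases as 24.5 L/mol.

n(A) = 32100 / 256.30 = 125.2 mol
n(D) = 4490 / 24.5 = 183.3 mol
n/ν → A: 62.60, D: 45.83; D is limiting.
n(R) = (4/4) × 183.3 = 183.3 mol

183.3 mol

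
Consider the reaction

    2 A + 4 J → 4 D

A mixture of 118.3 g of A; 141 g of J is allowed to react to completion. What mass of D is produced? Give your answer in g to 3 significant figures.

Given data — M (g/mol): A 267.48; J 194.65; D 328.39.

n(A) = 118.3 / 267.48 = 0.4423 mol
n(J) = 141.0 / 194.65 = 0.7244 mol
n/ν for A = 0.4423/2 = 0.2212
n/ν for J = 0.7244/4 = 0.1811
Smallest n/ν is J → limiting reagent.
n(D) = (4/4) × 0.7244 = 0.7244 mol
mass = 0.7244 × 328.39 = 237.9 g

238 g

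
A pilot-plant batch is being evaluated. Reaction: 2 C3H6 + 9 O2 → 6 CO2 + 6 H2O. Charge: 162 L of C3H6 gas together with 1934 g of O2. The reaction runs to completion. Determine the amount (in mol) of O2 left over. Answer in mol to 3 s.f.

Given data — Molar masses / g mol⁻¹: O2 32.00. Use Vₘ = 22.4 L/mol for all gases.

n(C3H6) = 162.0 / 22.4 = 7.232 mol
n(O2) = 1934 / 32.00 = 60.44 mol
n/ν for C3H6 = 7.232/2 = 3.616
n/ν for O2 = 60.44/9 = 6.716
Smallest n/ν is C3H6 → limiting reagent.
O2 consumed = (9/2) × 7.232 = 32.54 mol
O2 remaining = 60.44 − 32.54 = 27.90 mol

27.9 mol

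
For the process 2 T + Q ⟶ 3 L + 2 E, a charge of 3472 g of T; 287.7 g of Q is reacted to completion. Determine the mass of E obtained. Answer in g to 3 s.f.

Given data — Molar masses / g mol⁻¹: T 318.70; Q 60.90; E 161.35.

1520 g

n(T) = 3472 / 318.70 = 10.89 mol
n(Q) = 287.7 / 60.90 = 4.724 mol
n/ν for T = 10.89/2 = 5.445
n/ν for Q = 4.724/1 = 4.724
Smallest n/ν is Q → limiting reagent.
n(E) = (2/1) × 4.724 = 9.448 mol
mass = 9.448 × 161.35 = 1524 g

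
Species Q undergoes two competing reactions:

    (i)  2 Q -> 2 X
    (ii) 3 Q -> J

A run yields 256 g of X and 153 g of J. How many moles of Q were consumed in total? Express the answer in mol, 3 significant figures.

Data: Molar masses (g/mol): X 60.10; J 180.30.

6.81 mol

n(X) = 256 / 60.10 = 4.260 mol
n(J) = 153 / 180.30 = 0.8486 mol
n(Q) via (i) = (2/2)×4.260 = 4.260 mol
n(Q) via (ii) = (3/1)×0.8486 = 2.546 mol
total n(Q) = 4.260 + 2.546 = 6.806 mol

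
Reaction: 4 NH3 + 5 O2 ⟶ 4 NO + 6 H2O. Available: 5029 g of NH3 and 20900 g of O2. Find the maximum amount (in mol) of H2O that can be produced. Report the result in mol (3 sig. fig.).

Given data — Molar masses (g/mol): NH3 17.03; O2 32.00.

443 mol

n(NH3) = 5029 / 17.03 = 295.3 mol
n(O2) = 20900 / 32.00 = 653.1 mol
n/ν for NH3 = 295.3/4 = 73.83
n/ν for O2 = 653.1/5 = 130.6
Smallest n/ν is NH3 → limiting reagent.
n(H2O) = (6/4) × 295.3 = 443.0 mol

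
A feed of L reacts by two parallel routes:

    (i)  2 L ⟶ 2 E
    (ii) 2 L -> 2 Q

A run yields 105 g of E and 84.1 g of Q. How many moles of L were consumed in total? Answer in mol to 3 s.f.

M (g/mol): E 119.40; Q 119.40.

n(E) = 105 / 119.40 = 0.8794 mol
n(Q) = 84.1 / 119.40 = 0.7044 mol
n(L) via (i) = (2/2)×0.8794 = 0.8794 mol
n(L) via (ii) = (2/2)×0.7044 = 0.7044 mol
total n(L) = 0.8794 + 0.7044 = 1.584 mol

1.58 mol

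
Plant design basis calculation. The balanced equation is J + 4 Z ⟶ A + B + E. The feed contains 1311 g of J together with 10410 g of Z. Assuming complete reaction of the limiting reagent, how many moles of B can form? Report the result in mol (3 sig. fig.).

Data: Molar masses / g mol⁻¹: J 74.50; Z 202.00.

12.9 mol

n(J) = 1311 / 74.50 = 17.60 mol
n(Z) = 10410 / 202.00 = 51.53 mol
n/ν → J: 17.60, Z: 12.88; Z is limiting.
n(B) = (1/4) × 51.53 = 12.88 mol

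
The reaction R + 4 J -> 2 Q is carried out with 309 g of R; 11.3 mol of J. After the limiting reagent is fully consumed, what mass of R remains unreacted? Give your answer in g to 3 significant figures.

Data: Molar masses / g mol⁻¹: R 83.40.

73.4 g

n(R) = 309.0 / 83.40 = 3.705 mol
n(J) = 11.30 mol
n/ν for R = 3.705/1 = 3.705
n/ν for J = 11.30/4 = 2.825
Smallest n/ν is J → limiting reagent.
R consumed = (1/4) × 11.30 = 2.825 mol
R remaining = 3.705 − 2.825 = 0.8800 mol
mass = 0.8800 × 83.40 = 73.39 g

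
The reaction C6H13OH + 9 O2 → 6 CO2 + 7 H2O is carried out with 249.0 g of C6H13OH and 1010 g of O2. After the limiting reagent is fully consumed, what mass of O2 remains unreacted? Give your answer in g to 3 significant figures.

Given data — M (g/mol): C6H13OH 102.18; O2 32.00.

308 g

n(C6H13OH) = 249.0 / 102.18 = 2.437 mol
n(O2) = 1010 / 32.00 = 31.56 mol
n/ν → C6H13OH: 2.437, O2: 3.507; C6H13OH is limiting.
O2 consumed = (9/1) × 2.437 = 21.93 mol
O2 remaining = 31.56 − 21.93 = 9.630 mol
mass = 9.630 × 32.00 = 308.2 g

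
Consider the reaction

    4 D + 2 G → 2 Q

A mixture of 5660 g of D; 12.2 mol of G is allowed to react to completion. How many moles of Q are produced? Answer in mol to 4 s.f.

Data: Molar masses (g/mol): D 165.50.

n(D) = 5660 / 165.50 = 34.20 mol
n(G) = 12.20 mol
n/ν → D: 8.550, G: 6.100; G is limiting.
n(Q) = (2/2) × 12.20 = 12.20 mol

12.20 mol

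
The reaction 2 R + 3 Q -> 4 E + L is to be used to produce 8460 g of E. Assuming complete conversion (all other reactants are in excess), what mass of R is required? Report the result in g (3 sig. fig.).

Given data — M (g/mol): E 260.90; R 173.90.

n(E) = 8460 / 260.90 = 32.43 mol
n(R) = (2/4) × 32.43 = 16.22 mol
mass = 16.22 × 173.90 = 2821 g

2820 g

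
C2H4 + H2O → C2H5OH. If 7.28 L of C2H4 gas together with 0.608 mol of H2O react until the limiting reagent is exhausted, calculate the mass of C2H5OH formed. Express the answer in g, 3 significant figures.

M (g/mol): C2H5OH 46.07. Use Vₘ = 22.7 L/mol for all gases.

n(C2H4) = 7.280 / 22.7 = 0.3207 mol
n(H2O) = 0.6080 mol
n/ν for C2H4 = 0.3207/1 = 0.3207
n/ν for H2O = 0.6080/1 = 0.6080
Smallest n/ν is C2H4 → limiting reagent.
n(C2H5OH) = (1/1) × 0.3207 = 0.3207 mol
mass = 0.3207 × 46.07 = 14.77 g

14.8 g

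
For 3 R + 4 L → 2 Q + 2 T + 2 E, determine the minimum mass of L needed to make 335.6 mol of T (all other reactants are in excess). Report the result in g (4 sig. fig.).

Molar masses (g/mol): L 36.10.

24230 g

n(T) = 335.6 mol
n(L) = (4/2) × 335.6 = 671.2 mol
mass = 671.2 × 36.10 = 24230 g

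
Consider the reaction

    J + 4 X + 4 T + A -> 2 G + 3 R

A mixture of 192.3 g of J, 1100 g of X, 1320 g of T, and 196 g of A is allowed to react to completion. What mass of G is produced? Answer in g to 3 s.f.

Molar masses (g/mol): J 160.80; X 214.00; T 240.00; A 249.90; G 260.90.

409 g

n(J) = 192.3 / 160.80 = 1.196 mol
n(X) = 1100 / 214.00 = 5.140 mol
n(T) = 1320 / 240.00 = 5.500 mol
n(A) = 196.0 / 249.90 = 0.7843 mol
n/ν → J: 1.196, X: 1.285, T: 1.375, A: 0.7843; A is limiting.
n(G) = (2/1) × 0.7843 = 1.569 mol
mass = 1.569 × 260.90 = 409.4 g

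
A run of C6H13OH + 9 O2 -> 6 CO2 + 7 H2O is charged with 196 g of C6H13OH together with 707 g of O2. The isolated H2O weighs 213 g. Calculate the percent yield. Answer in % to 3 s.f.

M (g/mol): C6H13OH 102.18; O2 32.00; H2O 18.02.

88.0 %

n(C6H13OH) = 196.0 / 102.18 = 1.918 mol
n(O2) = 707.0 / 32.00 = 22.09 mol
n/ν for C6H13OH = 1.918/1 = 1.918
n/ν for O2 = 22.09/9 = 2.454
Smallest n/ν is C6H13OH → limiting reagent.
theoretical n(H2O) = (7/1) × 1.918 = 13.43 mol → 242.0 g
% yield = 213 / 242.0 × 100 = 88.02 %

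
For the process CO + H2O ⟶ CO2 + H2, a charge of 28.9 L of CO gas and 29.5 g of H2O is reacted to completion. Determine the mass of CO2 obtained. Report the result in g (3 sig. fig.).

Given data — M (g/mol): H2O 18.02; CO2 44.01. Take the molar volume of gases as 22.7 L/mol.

n(CO) = 28.90 / 22.7 = 1.273 mol
n(H2O) = 29.50 / 18.02 = 1.637 mol
n/ν → CO: 1.273, H2O: 1.637; CO is limiting.
n(CO2) = (1/1) × 1.273 = 1.273 mol
mass = 1.273 × 44.01 = 56.02 g

56.0 g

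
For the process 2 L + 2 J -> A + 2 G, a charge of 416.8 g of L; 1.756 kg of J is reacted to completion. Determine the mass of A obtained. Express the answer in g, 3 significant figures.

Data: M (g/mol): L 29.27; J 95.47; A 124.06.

n(L) = 416.8 / 29.27 = 14.24 mol
n(J) = 1.756×1000 / 95.47 = 18.39 mol
n/ν for L = 14.24/2 = 7.120
n/ν for J = 18.39/2 = 9.195
Smallest n/ν is L → limiting reagent.
n(A) = (1/2) × 14.24 = 7.120 mol
mass = 7.120 × 124.06 = 883.3 g

883 g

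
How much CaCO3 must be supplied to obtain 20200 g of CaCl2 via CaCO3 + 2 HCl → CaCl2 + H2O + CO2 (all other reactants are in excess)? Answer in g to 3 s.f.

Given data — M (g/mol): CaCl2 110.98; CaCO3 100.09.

18200 g

n(CaCl2) = 20200 / 110.98 = 182.0 mol
n(CaCO3) = (1/1) × 182.0 = 182.0 mol
mass = 182.0 × 100.09 = 18220 g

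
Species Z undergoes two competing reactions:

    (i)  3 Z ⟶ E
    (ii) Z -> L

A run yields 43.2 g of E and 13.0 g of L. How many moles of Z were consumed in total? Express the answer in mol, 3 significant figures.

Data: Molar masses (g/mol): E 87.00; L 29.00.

n(E) = 43.2 / 87.00 = 0.4966 mol
n(L) = 13.0 / 29.00 = 0.4483 mol
n(Z) via (i) = (3/1)×0.4966 = 1.490 mol
n(Z) via (ii) = (1/1)×0.4483 = 0.4483 mol
total n(Z) = 1.490 + 0.4483 = 1.938 mol

1.94 mol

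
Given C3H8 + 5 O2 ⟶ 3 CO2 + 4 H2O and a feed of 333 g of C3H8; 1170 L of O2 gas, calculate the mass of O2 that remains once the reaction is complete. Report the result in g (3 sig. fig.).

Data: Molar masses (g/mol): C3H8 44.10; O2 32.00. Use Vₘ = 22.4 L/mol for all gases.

n(C3H8) = 333.0 / 44.10 = 7.551 mol
n(O2) = 1170 / 22.4 = 52.23 mol
n/ν for C3H8 = 7.551/1 = 7.551
n/ν for O2 = 52.23/5 = 10.45
Smallest n/ν is C3H8 → limiting reagent.
O2 consumed = (5/1) × 7.551 = 37.76 mol
O2 remaining = 52.23 − 37.76 = 14.47 mol
mass = 14.47 × 32.00 = 463.0 g

463 g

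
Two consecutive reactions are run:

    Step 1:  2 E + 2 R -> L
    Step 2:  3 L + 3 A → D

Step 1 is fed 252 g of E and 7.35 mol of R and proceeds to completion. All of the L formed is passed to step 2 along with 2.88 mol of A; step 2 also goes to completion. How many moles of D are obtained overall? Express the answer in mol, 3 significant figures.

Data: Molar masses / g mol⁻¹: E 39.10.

0.960 mol

Step 1:
n(E) = 252.0 / 39.10 = 6.445 mol
n(R) = 7.350 mol
n/ν for E = 6.445/2 = 3.223
n/ν for R = 7.350/2 = 3.675
Smallest n/ν is E → limiting reagent.
n(L) produced = (1/2) × 6.445 = 3.223 mol
Step 2:
n(L) available = 3.223 mol
n(A) = 2.880 mol
n/ν for L = 3.223/3 = 1.074
n/ν for A = 2.880/3 = 0.9600
Smallest n/ν is A → limiting reagent.
n(D) = (1/3) × 2.880 = 0.9600 mol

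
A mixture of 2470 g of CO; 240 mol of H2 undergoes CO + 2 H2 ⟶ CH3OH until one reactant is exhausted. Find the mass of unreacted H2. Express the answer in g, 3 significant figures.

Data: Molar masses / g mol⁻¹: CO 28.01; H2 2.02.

129 g

n(CO) = 2470 / 28.01 = 88.18 mol
n(H2) = 240.0 mol
n/ν for CO = 88.18/1 = 88.18
n/ν for H2 = 240.0/2 = 120.0
Smallest n/ν is CO → limiting reagent.
H2 consumed = (2/1) × 88.18 = 176.4 mol
H2 remaining = 240.0 − 176.4 = 63.60 mol
mass = 63.60 × 2.02 = 128.5 g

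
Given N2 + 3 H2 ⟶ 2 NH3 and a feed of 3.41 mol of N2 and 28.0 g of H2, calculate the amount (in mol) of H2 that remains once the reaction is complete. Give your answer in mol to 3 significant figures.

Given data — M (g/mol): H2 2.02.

3.63 mol

n(N2) = 3.410 mol
n(H2) = 28.00 / 2.02 = 13.86 mol
n/ν → N2: 3.410, H2: 4.620; N2 is limiting.
H2 consumed = (3/1) × 3.410 = 10.23 mol
H2 remaining = 13.86 − 10.23 = 3.630 mol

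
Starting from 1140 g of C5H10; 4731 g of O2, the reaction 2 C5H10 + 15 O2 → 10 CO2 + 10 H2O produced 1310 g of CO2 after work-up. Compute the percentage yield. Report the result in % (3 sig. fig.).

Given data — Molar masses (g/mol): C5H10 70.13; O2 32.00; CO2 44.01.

n(C5H10) = 1140 / 70.13 = 16.26 mol
n(O2) = 4731 / 32.00 = 147.8 mol
n/ν for C5H10 = 16.26/2 = 8.130
n/ν for O2 = 147.8/15 = 9.853
Smallest n/ν is C5H10 → limiting reagent.
theoretical n(CO2) = (10/2) × 16.26 = 81.30 mol → 3578 g
% yield = 1310 / 3578 × 100 = 36.61 %

36.6 %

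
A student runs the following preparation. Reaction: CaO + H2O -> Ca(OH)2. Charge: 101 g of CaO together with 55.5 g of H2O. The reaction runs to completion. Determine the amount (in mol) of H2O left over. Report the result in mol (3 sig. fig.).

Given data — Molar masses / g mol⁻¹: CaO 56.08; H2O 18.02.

1.28 mol

n(CaO) = 101.0 / 56.08 = 1.801 mol
n(H2O) = 55.50 / 18.02 = 3.080 mol
n/ν → CaO: 1.801, H2O: 3.080; CaO is limiting.
H2O consumed = (1/1) × 1.801 = 1.801 mol
H2O remaining = 3.080 − 1.801 = 1.279 mol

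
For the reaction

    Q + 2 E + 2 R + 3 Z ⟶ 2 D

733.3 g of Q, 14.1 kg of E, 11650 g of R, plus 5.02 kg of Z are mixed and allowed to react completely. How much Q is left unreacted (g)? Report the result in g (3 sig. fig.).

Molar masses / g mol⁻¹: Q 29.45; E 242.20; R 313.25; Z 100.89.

n(Q) = 733.3 / 29.45 = 24.90 mol
n(E) = 14.10×1000 / 242.20 = 58.22 mol
n(R) = 11650 / 313.25 = 37.19 mol
n(Z) = 5.020×1000 / 100.89 = 49.76 mol
n/ν for Q = 24.90/1 = 24.90
n/ν for E = 58.22/2 = 29.11
n/ν for R = 37.19/2 = 18.60
n/ν for Z = 49.76/3 = 16.59
Smallest n/ν is Z → limiting reagent.
Q consumed = (1/3) × 49.76 = 16.59 mol
Q remaining = 24.90 − 16.59 = 8.310 mol
mass = 8.310 × 29.45 = 244.7 g

245 g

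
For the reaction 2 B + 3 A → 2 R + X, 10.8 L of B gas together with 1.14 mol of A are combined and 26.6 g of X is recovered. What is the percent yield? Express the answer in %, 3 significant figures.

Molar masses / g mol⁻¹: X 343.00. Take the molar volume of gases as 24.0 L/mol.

n(B) = 10.80 / 24.0 = 0.4500 mol
n(A) = 1.140 mol
n/ν → B: 0.2250, A: 0.3800; B is limiting.
theoretical n(X) = (1/2) × 0.4500 = 0.2250 mol → 77.18 g
% yield = 26.6 / 77.18 × 100 = 34.46 %

34.5 %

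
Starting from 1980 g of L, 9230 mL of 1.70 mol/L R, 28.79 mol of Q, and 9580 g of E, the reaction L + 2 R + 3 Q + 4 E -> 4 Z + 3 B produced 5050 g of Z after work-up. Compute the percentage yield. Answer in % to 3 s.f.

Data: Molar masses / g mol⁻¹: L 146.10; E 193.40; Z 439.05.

36.7 %

n(L) = 1980 / 146.10 = 13.55 mol
n(R) = 1.70 × 9230/1000 = 15.69 mol
n(Q) = 28.79 mol
n(E) = 9580 / 193.40 = 49.53 mol
n/ν for L = 13.55/1 = 13.55
n/ν for R = 15.69/2 = 7.845
n/ν for Q = 28.79/3 = 9.597
n/ν for E = 49.53/4 = 12.38
Smallest n/ν is R → limiting reagent.
theoretical n(Z) = (4/2) × 15.69 = 31.38 mol → 13780 g
% yield = 5050 / 13780 × 100 = 36.65 %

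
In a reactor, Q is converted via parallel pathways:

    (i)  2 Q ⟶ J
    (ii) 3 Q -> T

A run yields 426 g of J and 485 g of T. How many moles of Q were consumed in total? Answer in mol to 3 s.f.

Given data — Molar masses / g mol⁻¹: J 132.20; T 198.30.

n(J) = 426 / 132.20 = 3.222 mol
n(T) = 485 / 198.30 = 2.446 mol
n(Q) via (i) = (2/1)×3.222 = 6.444 mol
n(Q) via (ii) = (3/1)×2.446 = 7.338 mol
total n(Q) = 6.444 + 7.338 = 13.78 mol

13.8 mol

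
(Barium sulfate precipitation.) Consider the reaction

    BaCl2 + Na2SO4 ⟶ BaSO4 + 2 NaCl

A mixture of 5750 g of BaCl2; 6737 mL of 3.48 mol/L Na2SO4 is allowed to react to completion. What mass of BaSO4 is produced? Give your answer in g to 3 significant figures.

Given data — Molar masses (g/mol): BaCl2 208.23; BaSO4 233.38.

n(BaCl2) = 5750 / 208.23 = 27.61 mol
n(Na2SO4) = 3.48 × 6737/1000 = 23.44 mol
n/ν for BaCl2 = 27.61/1 = 27.61
n/ν for Na2SO4 = 23.44/1 = 23.44
Smallest n/ν is Na2SO4 → limiting reagent.
n(BaSO4) = (1/1) × 23.44 = 23.44 mol
mass = 23.44 × 233.38 = 5470 g

5470 g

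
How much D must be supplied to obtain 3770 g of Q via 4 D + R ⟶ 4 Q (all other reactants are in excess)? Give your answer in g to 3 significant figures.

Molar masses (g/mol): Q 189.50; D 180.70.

3590 g

n(Q) = 3770 / 189.50 = 19.89 mol
n(D) = (4/4) × 19.89 = 19.89 mol
mass = 19.89 × 180.70 = 3594 g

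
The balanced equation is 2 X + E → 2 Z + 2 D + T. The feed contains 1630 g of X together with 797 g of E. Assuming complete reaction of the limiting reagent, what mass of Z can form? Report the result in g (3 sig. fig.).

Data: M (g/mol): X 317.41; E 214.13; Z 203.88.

n(X) = 1630 / 317.41 = 5.135 mol
n(E) = 797.0 / 214.13 = 3.722 mol
n/ν → X: 2.568, E: 3.722; X is limiting.
n(Z) = (2/2) × 5.135 = 5.135 mol
mass = 5.135 × 203.88 = 1047 g

1050 g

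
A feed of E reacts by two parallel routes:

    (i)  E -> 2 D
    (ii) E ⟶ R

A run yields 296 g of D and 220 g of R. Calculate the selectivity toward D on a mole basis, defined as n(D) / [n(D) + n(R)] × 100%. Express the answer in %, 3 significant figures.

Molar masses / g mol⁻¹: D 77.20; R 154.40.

72.9 %

n(D) = 296 / 77.20 = 3.834 mol
n(R) = 220 / 154.40 = 1.425 mol
selectivity = 3.834/(3.834+1.425) × 100 = 72.90 %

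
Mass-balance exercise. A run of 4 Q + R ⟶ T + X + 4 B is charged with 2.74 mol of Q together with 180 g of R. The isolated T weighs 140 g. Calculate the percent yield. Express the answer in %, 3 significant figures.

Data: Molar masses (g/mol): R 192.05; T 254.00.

80.5 %

n(Q) = 2.740 mol
n(R) = 180.0 / 192.05 = 0.9373 mol
n/ν for Q = 2.740/4 = 0.6850
n/ν for R = 0.9373/1 = 0.9373
Smallest n/ν is Q → limiting reagent.
theoretical n(T) = (1/4) × 2.740 = 0.6850 mol → 174.0 g
% yield = 140 / 174.0 × 100 = 80.46 %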